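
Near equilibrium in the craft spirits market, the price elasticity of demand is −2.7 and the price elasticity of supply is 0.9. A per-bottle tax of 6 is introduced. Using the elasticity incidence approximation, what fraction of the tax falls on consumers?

Consumers' share ≈ 0.25.

Incidence ratio: consumers' share ≈ εs / (εs + |εd|) = 0.9 / (0.9 + 2.7) = 0.25.
Supply is the less elastic side, so consumers bear the smaller share.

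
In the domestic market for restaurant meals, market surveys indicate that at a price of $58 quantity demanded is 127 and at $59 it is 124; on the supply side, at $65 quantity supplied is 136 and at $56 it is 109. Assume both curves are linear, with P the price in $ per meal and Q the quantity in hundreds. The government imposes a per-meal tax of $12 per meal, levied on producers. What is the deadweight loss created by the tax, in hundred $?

Demand slope: (124 − 127)/(59 − 58) = -3, so Qd = 301 − 3P.
Supply slope: (109 − 136)/(56 − 65) = 3, so Qs = 3P − 59.
Before the tax: set 301 − 3P = 3P − 59 → P* = $60, Q* = 121.
With the tax collected from producers, supply shifts: Qs = 3(P − 12) − 59.
New equilibrium: consumers pay $66, producers receive $54, Q = 103. (Wedge: Pb − Ps = 12.)
Quantity falls by |ΔQ| = |121 − 103| = 18.
DWL = ½ · t · |ΔQ| = ½ · 12 · 18 = $108.

Deadweight loss = $108 hundred.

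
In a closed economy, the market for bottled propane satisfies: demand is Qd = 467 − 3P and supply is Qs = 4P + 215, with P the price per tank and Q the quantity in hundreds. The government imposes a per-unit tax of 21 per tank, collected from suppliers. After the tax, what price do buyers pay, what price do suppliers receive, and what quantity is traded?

Buyers pay 48; suppliers receive 27; quantity = 323.

Without the tax, 467 − 3P = 4P + 215 gives 7P = 252, so P* = 36 and Q* = 359.
With the tax collected from suppliers, supply shifts: Qs = 4(P − 21) + 215.
Solving gives Q = 323 with buyers paying 48 and suppliers receiving 27 (the 21 wedge).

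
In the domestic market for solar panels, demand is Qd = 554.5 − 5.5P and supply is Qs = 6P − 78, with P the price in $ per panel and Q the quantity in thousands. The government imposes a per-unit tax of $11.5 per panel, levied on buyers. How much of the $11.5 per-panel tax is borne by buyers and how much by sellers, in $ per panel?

Buyers bear $6 per panel; sellers bear $5.5 per panel.

Without the tax, 554.5 − 5.5P = 6P − 78 gives 11.5P = 632.5, so P* = $55 and Q* = 252.
With the tax collected from buyers, demand (in seller-price terms) shifts: Qd = 554.5 − 5.5(P + 11.5).
Solving gives Q = 219 with buyers paying $61 and sellers receiving $49.5 (the $11.5 wedge).
Burden on buyers: $6; on sellers: $5.5. (They sum to $11.5.)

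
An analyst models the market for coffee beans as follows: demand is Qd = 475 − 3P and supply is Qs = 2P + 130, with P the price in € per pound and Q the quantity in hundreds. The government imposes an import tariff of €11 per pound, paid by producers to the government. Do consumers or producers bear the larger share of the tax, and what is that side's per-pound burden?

Before the tax: set 475 − 3P = 2P + 130 → P* = €69, Q* = 268.
With the tax collected from producers, supply shifts: Qs = 2(P − 11) + 130.
New equilibrium: consumers pay €73.4, producers receive €62.4, Q = 254.8. (Wedge: Pb − Ps = 11.)
Per-pound burden: consumers €4.4, producers €6.6.
Producers take the larger share because supply is less price-elastic here (demand slope 3 vs supply slope 2).

Producers bear the larger share: €6.6 per pound.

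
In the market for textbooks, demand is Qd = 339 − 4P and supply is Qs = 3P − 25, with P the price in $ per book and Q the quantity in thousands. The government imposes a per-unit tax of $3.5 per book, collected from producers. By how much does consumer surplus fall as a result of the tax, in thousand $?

Consumer surplus falls by $192 thousand.

Before the tax: set 339 − 4P = 3P − 25 → P* = $52, Q* = 131.
With the tax collected from producers, supply shifts: Qs = 3(P − 3.5) − 25.
New equilibrium: consumers pay $53.5, producers receive $50, Q = 125. (Wedge: Pb − Ps = 3.5.)
ΔCS is the trapezoid between Q = 125 and Q = 131 of height $1.5: ½ · (131 + 125) · 1.5 = $192.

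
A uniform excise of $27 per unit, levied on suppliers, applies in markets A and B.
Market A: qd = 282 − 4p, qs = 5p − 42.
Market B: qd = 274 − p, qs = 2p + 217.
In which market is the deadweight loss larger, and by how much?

Market A, by $567.

Market A: pre-tax p* = $36, q* = 138; post-tax q = 78; deadweight loss = $810.
Market B: pre-tax p* = $19, q* = 255; post-tax q = 237; deadweight loss = $243.
Difference: $810 vs $243 → market A is larger by $567.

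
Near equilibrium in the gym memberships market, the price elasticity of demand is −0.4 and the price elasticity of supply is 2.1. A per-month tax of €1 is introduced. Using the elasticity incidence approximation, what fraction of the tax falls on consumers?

Incidence ratio: consumers' share ≈ εs / (εs + |εd|) = 2.1 / (2.1 + 0.4) = 0.84.
Supply is the more elastic side, so consumers bear the larger share.

Consumers' share ≈ 0.84.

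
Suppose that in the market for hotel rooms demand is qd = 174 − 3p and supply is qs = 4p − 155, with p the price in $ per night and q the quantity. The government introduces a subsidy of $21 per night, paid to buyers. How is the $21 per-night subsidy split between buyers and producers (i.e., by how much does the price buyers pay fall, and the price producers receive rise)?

Buyers gain $12 per night; producers gain $9 per night.

Before the subsidy: set 174 − 3p = 4p − 155 → p* = $47, q* = 33.
With a per-unit subsidy paid to buyers, each effectively pays p − 21, so demand becomes qd = 174 − 3(p − 21).
Solving gives q = 69 with buyers paying $35 and producers receiving $56 (the $21 wedge).
Gain to buyers: $12; to producers: $9. (They sum to $21.)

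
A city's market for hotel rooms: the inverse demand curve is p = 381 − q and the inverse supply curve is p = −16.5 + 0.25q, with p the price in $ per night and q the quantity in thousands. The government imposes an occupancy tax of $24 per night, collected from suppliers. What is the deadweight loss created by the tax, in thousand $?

Inverting to q(p) form: qd = 381 − p; qs = 4p + 66.
Without the tax, 381 − p = 4p + 66 gives 5p = 315, so p* = $63 and q* = 318.
With the tax collected from suppliers, supply shifts: qs = 4(p − 24) + 66.
New equilibrium: consumers pay $82.2, suppliers receive $58.2, q = 298.8. (Wedge: pb − ps = 24.)
Quantity falls by |ΔQ| = |318 − 298.8| = 19.2.
DWL = ½ · t · |ΔQ| = ½ · 24 · 19.2 = $230.4.

Deadweight loss = $230.4 thousand.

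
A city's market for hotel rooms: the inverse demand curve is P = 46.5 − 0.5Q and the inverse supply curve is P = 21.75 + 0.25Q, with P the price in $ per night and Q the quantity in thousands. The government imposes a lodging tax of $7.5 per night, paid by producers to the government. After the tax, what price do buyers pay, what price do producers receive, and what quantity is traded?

Buyers pay $35; producers receive $27.5; quantity = 23.

Rewrite in direct form: Qd = 93 − 2P and Qs = 4P − 87.
Without the tax, 93 − 2P = 4P − 87 gives 6P = 180, so P* = $30 and Q* = 33.
With the tax collected from producers, supply shifts: Qs = 4(P − 7.5) − 87.
Solving gives Q = 23 with buyers paying $35 and producers receiving $27.5 (the $7.5 wedge).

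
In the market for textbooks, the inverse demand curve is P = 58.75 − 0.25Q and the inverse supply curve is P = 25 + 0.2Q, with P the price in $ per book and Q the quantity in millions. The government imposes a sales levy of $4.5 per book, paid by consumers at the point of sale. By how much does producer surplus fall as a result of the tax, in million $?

Rewrite in direct form: Qd = 235 − 4P and Qs = 5P − 125.
Before the tax: set 235 − 4P = 5P − 125 → P* = $40, Q* = 75.
With the tax collected from consumers, demand (in seller-price terms) shifts: Qd = 235 − 4(P + 4.5).
Solving gives Q = 65 with consumers paying $42.5 and sellers receiving $38 (the $4.5 wedge).
ΔPS is the trapezoid between Q = 65 and Q = 75 of height $2: ½ · (75 + 65) · 2 = $140.

Producer surplus falls by $140 million.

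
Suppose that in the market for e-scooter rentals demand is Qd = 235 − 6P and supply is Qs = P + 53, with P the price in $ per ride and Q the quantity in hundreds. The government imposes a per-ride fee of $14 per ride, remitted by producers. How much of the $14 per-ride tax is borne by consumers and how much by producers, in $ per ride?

Before the tax: set 235 − 6P = P + 53 → P* = $26, Q* = 79.
With the tax collected from producers, supply shifts: Qs = (P − 14) + 53.
Solving gives Q = 67 with consumers paying $28 and producers receiving $14 (the $14 wedge).
Burden on consumers: $2; on producers: $12. (They sum to $14.)

Consumers bear $2 per ride; producers bear $12 per ride.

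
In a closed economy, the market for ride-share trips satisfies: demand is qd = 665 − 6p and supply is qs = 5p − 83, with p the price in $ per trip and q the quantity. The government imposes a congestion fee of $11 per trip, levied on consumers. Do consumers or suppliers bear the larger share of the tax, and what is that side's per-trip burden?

Suppliers bear the larger share: $6 per trip.

Before the tax: set 665 − 6p = 5p − 83 → p* = $68, q* = 257.
With the tax collected from consumers, demand (in seller-price terms) shifts: qd = 665 − 6(p + 11).
New equilibrium: consumers pay $73, suppliers receive $62, q = 227. (Wedge: pb − ps = 11.)
Per-trip burden: consumers $5, suppliers $6.
Suppliers take the larger share because supply is less price-elastic here (demand slope 6 vs supply slope 5).
The less price-elastic side of the market bears the larger share of a per-unit tax.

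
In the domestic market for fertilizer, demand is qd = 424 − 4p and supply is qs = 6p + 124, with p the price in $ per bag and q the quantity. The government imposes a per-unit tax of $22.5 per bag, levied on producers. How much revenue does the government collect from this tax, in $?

Without the tax, 424 − 4p = 6p + 124 gives 10p = 300, so p* = $30 and q* = 304.
With the tax collected from producers, supply shifts: qs = 6(p − 22.5) + 124.
New equilibrium: buyers pay $43.5, producers receive $21, q = 250. (Wedge: pb − ps = 22.5.)
Revenue = t · Q = 22.5 · 250 = $5625.

Tax revenue = $5625.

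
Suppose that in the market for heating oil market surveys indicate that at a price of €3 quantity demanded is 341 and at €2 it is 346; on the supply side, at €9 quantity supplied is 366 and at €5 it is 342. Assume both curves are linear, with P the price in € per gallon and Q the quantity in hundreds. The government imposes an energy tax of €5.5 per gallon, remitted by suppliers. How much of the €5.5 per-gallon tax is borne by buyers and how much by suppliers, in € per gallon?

Demand slope: (346 − 341)/(2 − 3) = -5, so Qd = 356 − 5P.
Supply slope: (342 − 366)/(5 − 9) = 6, so Qs = 6P + 312.
Without the tax, 356 − 5P = 6P + 312 gives 11P = 44, so P* = €4 and Q* = 336.
With the tax collected from suppliers, supply shifts: Qs = 6(P − 5.5) + 312.
New equilibrium: buyers pay €7, suppliers receive €1.5, Q = 321. (Wedge: Pb − Ps = 5.5.)
Burden on buyers: €3; on suppliers: €2.5. (They sum to €5.5.)
The less price-elastic side of the market bears the larger share of a per-unit tax.

Buyers bear €3 per gallon; suppliers bear €2.5 per gallon.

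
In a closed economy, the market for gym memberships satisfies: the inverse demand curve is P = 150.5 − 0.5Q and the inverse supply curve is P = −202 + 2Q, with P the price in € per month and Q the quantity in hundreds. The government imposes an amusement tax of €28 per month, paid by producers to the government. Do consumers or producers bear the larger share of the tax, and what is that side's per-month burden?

Inverting to Q(P) form: Qd = 301 − 2P; Qs = 0.5P + 101.
Without the tax, 301 − 2P = 0.5P + 101 gives 2.5P = 200, so P* = €80 and Q* = 141.
With the tax collected from producers, supply shifts: Qs = 0.5(P − 28) + 101.
New equilibrium: consumers pay €85.6, producers receive €57.6, Q = 129.8. (Wedge: Pb − Ps = 28.)
Per-month burden: consumers €5.6, producers €22.4.
Producers take the larger share because supply is less price-elastic here (demand slope 2 vs supply slope 0.5).

Producers bear the larger share: €22.4 per month.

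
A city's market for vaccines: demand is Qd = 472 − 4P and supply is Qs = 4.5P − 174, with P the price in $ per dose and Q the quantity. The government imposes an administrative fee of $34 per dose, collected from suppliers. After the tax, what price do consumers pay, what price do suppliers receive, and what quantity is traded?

Consumers pay $94; suppliers receive $60; quantity = 96.

Without the tax, 472 − 4P = 4.5P − 174 gives 8.5P = 646, so P* = $76 and Q* = 168.
With the tax collected from suppliers, supply shifts: Qs = 4.5(P − 34) − 174.
New equilibrium: consumers pay $94, suppliers receive $60, Q = 96. (Wedge: Pb − Ps = 34.)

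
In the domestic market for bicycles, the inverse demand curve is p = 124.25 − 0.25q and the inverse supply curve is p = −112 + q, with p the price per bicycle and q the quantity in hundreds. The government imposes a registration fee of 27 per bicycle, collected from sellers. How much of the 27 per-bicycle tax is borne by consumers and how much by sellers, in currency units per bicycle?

Rewrite in direct form: qd = 497 − 4p and qs = p + 112.
Before the tax: set 497 − 4p = p + 112 → p* = 77, q* = 189.
With the tax collected from sellers, supply shifts: qs = (p − 27) + 112.
Solving gives q = 167.4 with consumers paying 82.4 and sellers receiving 55.4 (the 27 wedge).
Burden on consumers: 5.4; on sellers: 21.6. (They sum to 27.)
The less price-elastic side of the market bears the larger share of a per-unit tax.

Consumers bear 5.4 per bicycle; sellers bear 21.6 per bicycle.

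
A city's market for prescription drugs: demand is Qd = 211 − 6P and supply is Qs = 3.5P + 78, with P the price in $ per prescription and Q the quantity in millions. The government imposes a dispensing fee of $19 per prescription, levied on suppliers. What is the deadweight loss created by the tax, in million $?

Without the tax, 211 − 6P = 3.5P + 78 gives 9.5P = 133, so P* = $14 and Q* = 127.
With the tax collected from suppliers, supply shifts: Qs = 3.5(P − 19) + 78.
Solving gives Q = 85 with consumers paying $21 and suppliers receiving $2 (the $19 wedge).
Quantity falls by |ΔQ| = |127 − 85| = 42.
DWL = ½ · t · |ΔQ| = ½ · 19 · 42 = $399.

Deadweight loss = $399 million.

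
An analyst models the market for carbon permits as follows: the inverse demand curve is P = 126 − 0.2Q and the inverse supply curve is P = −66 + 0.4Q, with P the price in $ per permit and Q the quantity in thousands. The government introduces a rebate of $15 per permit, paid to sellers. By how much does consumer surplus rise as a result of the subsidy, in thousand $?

Consumer surplus rises by $1662.5 thousand.

Rewrite in direct form: Qd = 630 − 5P and Qs = 2.5P + 165.
Before the subsidy: set 630 − 5P = 2.5P + 165 → P* = $62, Q* = 320.
With a per-unit subsidy paid to sellers, each receives P + 15 per unit sold, so supply becomes Qs = 2.5(P + 15) + 165.
Solving gives Q = 345 with buyers paying $57 and sellers receiving $72 (the $15 wedge).
ΔCS is the trapezoid between Q = 345 and Q = 320 of height $5: ½ · (320 + 345) · 5 = $1662.5.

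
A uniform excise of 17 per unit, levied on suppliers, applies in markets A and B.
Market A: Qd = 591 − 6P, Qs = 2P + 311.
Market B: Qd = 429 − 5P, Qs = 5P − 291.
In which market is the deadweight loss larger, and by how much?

Market A: pre-tax P* = 35, Q* = 381; post-tax Q = 355.5; deadweight loss = 216.75.
Market B: pre-tax P* = 72, Q* = 69; post-tax Q = 26.5; deadweight loss = 361.25.
Difference: 216.75 vs 361.25 → market B is larger by 144.5.

Market B, by 144.5.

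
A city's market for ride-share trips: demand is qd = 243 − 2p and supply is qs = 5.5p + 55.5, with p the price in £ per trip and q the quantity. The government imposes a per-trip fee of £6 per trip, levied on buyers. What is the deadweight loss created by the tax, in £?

Before the tax: set 243 − 2p = 5.5p + 55.5 → p* = £25, q* = 193.
With the tax collected from buyers, demand (in seller-price terms) shifts: qd = 243 − 2(p + 6).
Solving gives q = 184.2 with buyers paying £29.4 and sellers receiving £23.4 (the £6 wedge).
Quantity falls by |ΔQ| = |193 − 184.2| = 8.8.
DWL = ½ · t · |ΔQ| = ½ · 6 · 8.8 = £26.4.

Deadweight loss = £26.4.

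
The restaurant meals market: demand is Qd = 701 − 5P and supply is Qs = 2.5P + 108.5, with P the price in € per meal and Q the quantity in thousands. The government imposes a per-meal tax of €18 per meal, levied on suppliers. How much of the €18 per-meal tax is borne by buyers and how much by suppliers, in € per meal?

Without the tax, 701 − 5P = 2.5P + 108.5 gives 7.5P = 592.5, so P* = €79 and Q* = 306.
With the tax collected from suppliers, supply shifts: Qs = 2.5(P − 18) + 108.5.
Solving gives Q = 276 with buyers paying €85 and suppliers receiving €67 (the €18 wedge).
Burden on buyers: €6; on suppliers: €12. (They sum to €18.)
The less price-elastic side of the market bears the larger share of a per-unit tax.

Buyers bear €6 per meal; suppliers bear €12 per meal.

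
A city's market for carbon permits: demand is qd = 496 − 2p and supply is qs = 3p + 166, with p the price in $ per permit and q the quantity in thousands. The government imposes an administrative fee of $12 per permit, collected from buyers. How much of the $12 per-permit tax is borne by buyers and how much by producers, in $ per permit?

Buyers bear $7.2 per permit; producers bear $4.8 per permit.

Before the tax: set 496 − 2p = 3p + 166 → p* = $66, q* = 364.
With the tax collected from buyers, demand (in seller-price terms) shifts: qd = 496 − 2(p + 12).
Solving gives q = 349.6 with buyers paying $73.2 and producers receiving $61.2 (the $12 wedge).
Burden on buyers: $7.2; on producers: $4.8. (They sum to $12.)
The less price-elastic side of the market bears the larger share of a per-unit tax.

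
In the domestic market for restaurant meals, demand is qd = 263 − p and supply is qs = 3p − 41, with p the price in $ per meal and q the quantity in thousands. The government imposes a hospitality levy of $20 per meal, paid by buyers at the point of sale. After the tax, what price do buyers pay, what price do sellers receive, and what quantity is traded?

Before the tax: set 263 − p = 3p − 41 → p* = $76, q* = 187.
With the tax collected from buyers, demand (in seller-price terms) shifts: qd = 263 − (p + 20).
Solving gives q = 172 with buyers paying $91 and sellers receiving $71 (the $20 wedge).
The less price-elastic side of the market bears the larger share of a per-unit tax.

Buyers pay $91; sellers receive $71; quantity = 172.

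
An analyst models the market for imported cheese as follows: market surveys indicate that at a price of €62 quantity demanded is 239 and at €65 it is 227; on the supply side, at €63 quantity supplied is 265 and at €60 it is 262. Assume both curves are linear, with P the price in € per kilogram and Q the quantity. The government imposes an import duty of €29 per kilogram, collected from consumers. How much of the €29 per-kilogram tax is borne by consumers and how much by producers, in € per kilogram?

Demand slope: (227 − 239)/(65 − 62) = -4, so Qd = 487 − 4P.
Supply slope: (262 − 265)/(60 − 63) = 1, so Qs = P + 202.
Before the tax: set 487 − 4P = P + 202 → P* = €57, Q* = 259.
With the tax collected from consumers, demand (in seller-price terms) shifts: Qd = 487 − 4(P + 29).
New equilibrium: consumers pay €62.8, producers receive €33.8, Q = 235.8. (Wedge: Pb − Ps = 29.)
Burden on consumers: €5.8; on producers: €23.2. (They sum to €29.)
The less price-elastic side of the market bears the larger share of a per-unit tax.

Consumers bear €5.8 per kilogram; producers bear €23.2 per kilogram.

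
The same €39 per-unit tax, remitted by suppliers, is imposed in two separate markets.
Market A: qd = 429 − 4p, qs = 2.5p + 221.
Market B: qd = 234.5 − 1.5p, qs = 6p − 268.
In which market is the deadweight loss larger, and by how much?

Market A: pre-tax p* = €32, q* = 301; post-tax q = 241; deadweight loss = €1170.
Market B: pre-tax p* = €67, q* = 134; post-tax q = 87.2; deadweight loss = €912.6.
Difference: €1170 vs €912.6 → market A is larger by €257.4.

Market A, by €257.4.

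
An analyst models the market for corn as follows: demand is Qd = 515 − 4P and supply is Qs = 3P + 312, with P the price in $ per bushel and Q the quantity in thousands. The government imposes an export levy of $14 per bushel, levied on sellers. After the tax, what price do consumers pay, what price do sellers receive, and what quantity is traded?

Consumers pay $35; sellers receive $21; quantity = 375.

Before the tax: set 515 − 4P = 3P + 312 → P* = $29, Q* = 399.
With the tax collected from sellers, supply shifts: Qs = 3(P − 14) + 312.
New equilibrium: consumers pay $35, sellers receive $21, Q = 375. (Wedge: Pb − Ps = 14.)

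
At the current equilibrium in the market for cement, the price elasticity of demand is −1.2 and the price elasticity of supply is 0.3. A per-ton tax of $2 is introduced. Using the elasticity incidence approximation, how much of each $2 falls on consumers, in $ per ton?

Incidence ratio: consumers' share ≈ εs / (εs + |εd|) = 0.3 / (0.3 + 1.2) = 0.2.
So consumers bear ≈ 0.2 × $2 = $0.4; producers bear $1.6.

Consumers bear ≈ $0.4 per ton.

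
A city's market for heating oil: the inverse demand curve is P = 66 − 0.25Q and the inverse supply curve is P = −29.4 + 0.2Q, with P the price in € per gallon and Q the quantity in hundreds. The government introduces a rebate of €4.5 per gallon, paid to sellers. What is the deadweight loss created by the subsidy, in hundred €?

Rewrite in direct form: Qd = 264 − 4P and Qs = 5P + 147.
Before the subsidy: set 264 − 4P = 5P + 147 → P* = €13, Q* = 212.
With a per-unit subsidy paid to sellers, each receives P + 4.5 per unit sold, so supply becomes Qs = 5(P + 4.5) + 147.
New equilibrium: buyers pay €10.5, sellers receive €15, Q = 222. (Wedge: Pb − Ps = −4.5.)
Quantity rises by |ΔQ| = |212 − 222| = 10.
DWL = ½ · t · |ΔQ| = ½ · 4.5 · 10 = €22.5.

Deadweight loss = €22.5 hundred.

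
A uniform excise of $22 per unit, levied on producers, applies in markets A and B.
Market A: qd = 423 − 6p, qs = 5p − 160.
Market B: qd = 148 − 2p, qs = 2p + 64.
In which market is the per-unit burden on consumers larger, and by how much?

Market A: pre-tax p* = $53, q* = 105; post-tax q = 45; per-unit burden on consumers = $10.
Market B: pre-tax p* = $21, q* = 106; post-tax q = 84; per-unit burden on consumers = $11.
Difference: $10 vs $11 → market B is larger by $1.

Market B, by $1.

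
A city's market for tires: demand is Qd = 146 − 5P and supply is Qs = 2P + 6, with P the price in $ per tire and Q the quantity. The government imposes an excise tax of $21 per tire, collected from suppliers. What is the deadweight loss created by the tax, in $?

Before the tax: set 146 − 5P = 2P + 6 → P* = $20, Q* = 46.
With the tax collected from suppliers, supply shifts: Qs = 2(P − 21) + 6.
Solving gives Q = 16 with consumers paying $26 and suppliers receiving $5 (the $21 wedge).
Quantity falls by |ΔQ| = |46 − 16| = 30.
DWL = ½ · t · |ΔQ| = ½ · 21 · 30 = $315.

Deadweight loss = $315.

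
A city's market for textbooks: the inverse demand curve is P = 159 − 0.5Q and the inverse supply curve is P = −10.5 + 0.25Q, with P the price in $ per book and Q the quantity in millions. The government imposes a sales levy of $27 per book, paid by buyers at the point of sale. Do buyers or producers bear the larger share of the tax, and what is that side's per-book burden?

Inverting to Q(P) form: Qd = 318 − 2P; Qs = 4P + 42.
Without the tax, 318 − 2P = 4P + 42 gives 6P = 276, so P* = $46 and Q* = 226.
With the tax collected from buyers, demand (in seller-price terms) shifts: Qd = 318 − 2(P + 27).
New equilibrium: buyers pay $64, producers receive $37, Q = 190. (Wedge: Pb − Ps = 27.)
Per-book burden: buyers $18, producers $9.
Buyers take the larger share because demand is less price-elastic here (demand slope 2 vs supply slope 4).
The less price-elastic side of the market bears the larger share of a per-unit tax.

Buyers bear the larger share: $18 per book.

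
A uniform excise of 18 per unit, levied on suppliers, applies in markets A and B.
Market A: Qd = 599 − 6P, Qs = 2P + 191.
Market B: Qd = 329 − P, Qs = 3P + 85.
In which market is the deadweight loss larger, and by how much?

Market A, by 121.5.

Market A: pre-tax P* = 51, Q* = 293; post-tax Q = 266; deadweight loss = 243.
Market B: pre-tax P* = 61, Q* = 268; post-tax Q = 254.5; deadweight loss = 121.5.
Difference: 243 vs 121.5 → market A is larger by 121.5.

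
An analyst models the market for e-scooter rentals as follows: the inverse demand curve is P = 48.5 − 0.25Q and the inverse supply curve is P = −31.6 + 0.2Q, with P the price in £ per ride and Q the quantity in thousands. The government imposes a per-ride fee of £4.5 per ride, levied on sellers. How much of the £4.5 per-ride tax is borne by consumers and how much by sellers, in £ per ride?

Consumers bear £2.5 per ride; sellers bear £2 per ride.

Rewrite in direct form: Qd = 194 − 4P and Qs = 5P + 158.
Before the tax: set 194 − 4P = 5P + 158 → P* = £4, Q* = 178.
With the tax collected from sellers, supply shifts: Qs = 5(P − 4.5) + 158.
Solving gives Q = 168 with consumers paying £6.5 and sellers receiving £2 (the £4.5 wedge).
Burden on consumers: £2.5; on sellers: £2. (They sum to £4.5.)
The less price-elastic side of the market bears the larger share of a per-unit tax.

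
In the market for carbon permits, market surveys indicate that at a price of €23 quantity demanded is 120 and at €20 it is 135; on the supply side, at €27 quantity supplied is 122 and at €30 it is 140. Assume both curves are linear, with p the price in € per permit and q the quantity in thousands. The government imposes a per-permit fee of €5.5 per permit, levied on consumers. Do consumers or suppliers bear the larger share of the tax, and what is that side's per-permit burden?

Demand slope: (135 − 120)/(20 − 23) = -5, so qd = 235 − 5p.
Supply slope: (140 − 122)/(30 − 27) = 6, so qs = 6p − 40.
Without the tax, 235 − 5p = 6p − 40 gives 11p = 275, so p* = €25 and q* = 110.
With the tax collected from consumers, demand (in seller-price terms) shifts: qd = 235 − 5(p + 5.5).
New equilibrium: consumers pay €28, suppliers receive €22.5, q = 95. (Wedge: pb − ps = 5.5.)
Per-permit burden: consumers €3, suppliers €2.5.
Consumers take the larger share because demand is less price-elastic here (demand slope 5 vs supply slope 6).
The less price-elastic side of the market bears the larger share of a per-unit tax.

Consumers bear the larger share: €3 per permit.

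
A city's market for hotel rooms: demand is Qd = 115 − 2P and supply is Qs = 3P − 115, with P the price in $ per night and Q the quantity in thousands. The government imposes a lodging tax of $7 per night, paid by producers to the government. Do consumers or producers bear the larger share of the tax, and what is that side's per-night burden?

Consumers bear the larger share: $4.2 per night.

Without the tax, 115 − 2P = 3P − 115 gives 5P = 230, so P* = $46 and Q* = 23.
With the tax collected from producers, supply shifts: Qs = 3(P − 7) − 115.
Solving gives Q = 14.6 with consumers paying $50.2 and producers receiving $43.2 (the $7 wedge).
Per-night burden: consumers $4.2, producers $2.8.
Consumers take the larger share because demand is less price-elastic here (demand slope 2 vs supply slope 3).
The less price-elastic side of the market bears the larger share of a per-unit tax.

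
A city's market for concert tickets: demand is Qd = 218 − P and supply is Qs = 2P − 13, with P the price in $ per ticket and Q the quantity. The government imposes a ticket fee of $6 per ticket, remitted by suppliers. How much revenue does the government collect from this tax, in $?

Without the tax, 218 − P = 2P − 13 gives 3P = 231, so P* = $77 and Q* = 141.
With the tax collected from suppliers, supply shifts: Qs = 2(P − 6) − 13.
Solving gives Q = 137 with consumers paying $81 and suppliers receiving $75 (the $6 wedge).
Revenue = t · Q = 6 · 137 = $822.

Tax revenue = $822.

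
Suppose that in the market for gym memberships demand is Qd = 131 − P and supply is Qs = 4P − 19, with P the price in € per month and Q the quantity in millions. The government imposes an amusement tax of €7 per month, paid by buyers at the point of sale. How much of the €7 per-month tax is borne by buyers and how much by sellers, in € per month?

Buyers bear €5.6 per month; sellers bear €1.4 per month.

Before the tax: set 131 − P = 4P − 19 → P* = €30, Q* = 101.
With the tax collected from buyers, demand (in seller-price terms) shifts: Qd = 131 − (P + 7).
New equilibrium: buyers pay €35.6, sellers receive €28.6, Q = 95.4. (Wedge: Pb − Ps = 7.)
Burden on buyers: €5.6; on sellers: €1.4. (They sum to €7.)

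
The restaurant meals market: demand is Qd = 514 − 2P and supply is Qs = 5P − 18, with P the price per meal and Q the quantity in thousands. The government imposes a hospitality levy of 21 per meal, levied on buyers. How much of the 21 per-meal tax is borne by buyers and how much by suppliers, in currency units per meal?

Before the tax: set 514 − 2P = 5P − 18 → P* = 76, Q* = 362.
With the tax collected from buyers, demand (in seller-price terms) shifts: Qd = 514 − 2(P + 21).
New equilibrium: buyers pay 91, suppliers receive 70, Q = 332. (Wedge: Pb − Ps = 21.)
Burden on buyers: 15; on suppliers: 6. (They sum to 21.)
The less price-elastic side of the market bears the larger share of a per-unit tax.

Buyers bear 15 per meal; suppliers bear 6 per meal.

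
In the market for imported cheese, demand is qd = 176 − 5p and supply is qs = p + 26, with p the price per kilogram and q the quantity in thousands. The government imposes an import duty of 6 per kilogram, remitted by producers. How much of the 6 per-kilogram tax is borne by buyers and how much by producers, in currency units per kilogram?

Buyers bear 1 per kilogram; producers bear 5 per kilogram.

Before the tax: set 176 − 5p = p + 26 → p* = 25, q* = 51.
With the tax collected from producers, supply shifts: qs = (p − 6) + 26.
Solving gives q = 46 with buyers paying 26 and producers receiving 20 (the 6 wedge).
Burden on buyers: 1; on producers: 5. (They sum to 6.)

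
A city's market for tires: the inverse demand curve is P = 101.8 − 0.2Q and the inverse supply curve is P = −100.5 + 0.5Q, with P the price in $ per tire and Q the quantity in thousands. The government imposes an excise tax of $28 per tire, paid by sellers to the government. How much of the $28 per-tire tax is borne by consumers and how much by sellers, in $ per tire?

Rewrite in direct form: Qd = 509 − 5P and Qs = 2P + 201.
Without the tax, 509 − 5P = 2P + 201 gives 7P = 308, so P* = $44 and Q* = 289.
With the tax collected from sellers, supply shifts: Qs = 2(P − 28) + 201.
New equilibrium: consumers pay $52, sellers receive $24, Q = 249. (Wedge: Pb − Ps = 28.)
Burden on consumers: $8; on sellers: $20. (They sum to $28.)

Consumers bear $8 per tire; sellers bear $20 per tire.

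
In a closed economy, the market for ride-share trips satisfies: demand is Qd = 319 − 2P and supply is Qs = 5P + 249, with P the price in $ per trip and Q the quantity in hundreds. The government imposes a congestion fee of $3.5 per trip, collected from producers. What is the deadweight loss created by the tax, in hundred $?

Deadweight loss = $8.75 hundred.

Before the tax: set 319 − 2P = 5P + 249 → P* = $10, Q* = 299.
With the tax collected from producers, supply shifts: Qs = 5(P − 3.5) + 249.
Solving gives Q = 294 with buyers paying $12.5 and producers receiving $9 (the $3.5 wedge).
Quantity falls by |ΔQ| = |299 − 294| = 5.
DWL = ½ · t · |ΔQ| = ½ · 3.5 · 5 = $8.75.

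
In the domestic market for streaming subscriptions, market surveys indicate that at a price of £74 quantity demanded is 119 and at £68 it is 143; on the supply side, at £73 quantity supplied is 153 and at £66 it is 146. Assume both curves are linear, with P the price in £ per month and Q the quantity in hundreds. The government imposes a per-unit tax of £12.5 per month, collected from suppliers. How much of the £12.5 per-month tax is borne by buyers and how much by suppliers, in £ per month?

Demand slope: (143 − 119)/(68 − 74) = -4, so Qd = 415 − 4P.
Supply slope: (146 − 153)/(66 − 73) = 1, so Qs = P + 80.
Before the tax: set 415 − 4P = P + 80 → P* = £67, Q* = 147.
With the tax collected from suppliers, supply shifts: Qs = (P − 12.5) + 80.
New equilibrium: buyers pay £69.5, suppliers receive £57, Q = 137. (Wedge: Pb − Ps = 12.5.)
Burden on buyers: £2.5; on suppliers: £10. (They sum to £12.5.)
The less price-elastic side of the market bears the larger share of a per-unit tax.

Buyers bear £2.5 per month; suppliers bear £10 per month.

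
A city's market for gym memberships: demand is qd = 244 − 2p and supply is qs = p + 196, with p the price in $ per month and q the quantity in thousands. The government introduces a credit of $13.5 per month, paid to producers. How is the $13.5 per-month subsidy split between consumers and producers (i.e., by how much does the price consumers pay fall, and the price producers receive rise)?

Consumers gain $4.5 per month; producers gain $9 per month.

Without the subsidy, 244 − 2p = p + 196 gives 3p = 48, so p* = $16 and q* = 212.
With a per-unit subsidy paid to producers, each receives p + 13.5 per unit sold, so supply becomes qs = (p + 13.5) + 196.
New equilibrium: consumers pay $11.5, producers receive $25, q = 221. (Wedge: pb − ps = −13.5.)
Gain to consumers: $4.5; to producers: $9. (They sum to $13.5.)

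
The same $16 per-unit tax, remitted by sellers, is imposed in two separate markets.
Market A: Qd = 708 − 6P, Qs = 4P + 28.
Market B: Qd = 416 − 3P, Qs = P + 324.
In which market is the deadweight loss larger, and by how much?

Market A, by $211.2.

Market A: pre-tax P* = $68, Q* = 300; post-tax Q = 261.6; deadweight loss = $307.2.
Market B: pre-tax P* = $23, Q* = 347; post-tax Q = 335; deadweight loss = $96.
Difference: $307.2 vs $96 → market A is larger by $211.2.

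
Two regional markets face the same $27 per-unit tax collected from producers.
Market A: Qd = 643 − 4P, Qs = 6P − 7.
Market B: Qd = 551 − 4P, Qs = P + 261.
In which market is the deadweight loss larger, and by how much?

Market A: pre-tax P* = $65, Q* = 383; post-tax Q = 318.2; deadweight loss = $874.8.
Market B: pre-tax P* = $58, Q* = 319; post-tax Q = 297.4; deadweight loss = $291.6.
Difference: $874.8 vs $291.6 → market A is larger by $583.2.

Market A, by $583.2.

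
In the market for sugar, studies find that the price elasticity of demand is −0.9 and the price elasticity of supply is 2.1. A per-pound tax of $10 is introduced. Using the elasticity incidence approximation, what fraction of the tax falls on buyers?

Buyers' share ≈ 0.7.

Incidence ratio: buyers' share ≈ εs / (εs + |εd|) = 2.1 / (2.1 + 0.9) = 0.7.
Supply is the more elastic side, so buyers bear the larger share.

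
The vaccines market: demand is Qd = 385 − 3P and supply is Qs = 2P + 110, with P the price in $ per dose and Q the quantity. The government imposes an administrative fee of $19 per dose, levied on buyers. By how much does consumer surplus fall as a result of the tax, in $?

Without the tax, 385 − 3P = 2P + 110 gives 5P = 275, so P* = $55 and Q* = 220.
With the tax collected from buyers, demand (in seller-price terms) shifts: Qd = 385 − 3(P + 19).
Solving gives Q = 197.2 with buyers paying $62.6 and sellers receiving $43.6 (the $19 wedge).
ΔCS is the trapezoid between Q = 197.2 and Q = 220 of height $7.6: ½ · (220 + 197.2) · 7.6 = $1585.36.

Consumer surplus falls by $1585.36.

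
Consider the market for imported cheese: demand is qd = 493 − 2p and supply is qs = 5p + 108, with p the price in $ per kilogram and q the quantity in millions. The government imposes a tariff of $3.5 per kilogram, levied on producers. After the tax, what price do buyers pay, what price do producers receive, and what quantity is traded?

Without the tax, 493 − 2p = 5p + 108 gives 7p = 385, so p* = $55 and q* = 383.
With the tax collected from producers, supply shifts: qs = 5(p − 3.5) + 108.
New equilibrium: buyers pay $57.5, producers receive $54, q = 378. (Wedge: pb − ps = 3.5.)
The less price-elastic side of the market bears the larger share of a per-unit tax.

Buyers pay $57.5; producers receive $54; quantity = 378.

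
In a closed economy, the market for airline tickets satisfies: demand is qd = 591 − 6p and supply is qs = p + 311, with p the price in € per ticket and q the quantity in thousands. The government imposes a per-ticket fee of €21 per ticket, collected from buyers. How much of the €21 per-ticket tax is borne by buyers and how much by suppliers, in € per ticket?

Buyers bear €3 per ticket; suppliers bear €18 per ticket.

Before the tax: set 591 − 6p = p + 311 → p* = €40, q* = 351.
With the tax collected from buyers, demand (in seller-price terms) shifts: qd = 591 − 6(p + 21).
Solving gives q = 333 with buyers paying €43 and suppliers receiving €22 (the €21 wedge).
Burden on buyers: €3; on suppliers: €18. (They sum to €21.)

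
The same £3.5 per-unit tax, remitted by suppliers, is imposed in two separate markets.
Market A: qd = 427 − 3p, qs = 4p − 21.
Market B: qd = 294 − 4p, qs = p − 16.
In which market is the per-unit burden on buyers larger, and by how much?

Market A: pre-tax p* = £64, q* = 235; post-tax q = 229; per-unit burden on buyers = £2.
Market B: pre-tax p* = £62, q* = 46; post-tax q = 43.2; per-unit burden on buyers = £0.7.
Difference: £2 vs £0.7 → market A is larger by £1.3.

Market A, by £1.3.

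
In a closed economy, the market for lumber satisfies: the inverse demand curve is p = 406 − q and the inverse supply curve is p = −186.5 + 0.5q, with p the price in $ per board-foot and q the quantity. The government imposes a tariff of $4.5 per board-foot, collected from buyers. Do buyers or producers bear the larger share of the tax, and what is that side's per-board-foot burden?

Rewrite in direct form: qd = 406 − p and qs = 2p + 373.
Before the tax: set 406 − p = 2p + 373 → p* = $11, q* = 395.
With the tax collected from buyers, demand (in seller-price terms) shifts: qd = 406 − (p + 4.5).
New equilibrium: buyers pay $14, producers receive $9.5, q = 392. (Wedge: pb − ps = 4.5.)
Per-board-foot burden: buyers $3, producers $1.5.
Buyers take the larger share because demand is less price-elastic here (demand slope 1 vs supply slope 2).
The less price-elastic side of the market bears the larger share of a per-unit tax.

Buyers bear the larger share: $3 per board-foot.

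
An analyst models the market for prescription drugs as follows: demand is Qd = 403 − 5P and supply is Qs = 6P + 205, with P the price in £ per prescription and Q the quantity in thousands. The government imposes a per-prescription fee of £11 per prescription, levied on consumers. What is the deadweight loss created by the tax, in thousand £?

Without the tax, 403 − 5P = 6P + 205 gives 11P = 198, so P* = £18 and Q* = 313.
With the tax collected from consumers, demand (in seller-price terms) shifts: Qd = 403 − 5(P + 11).
New equilibrium: consumers pay £24, suppliers receive £13, Q = 283. (Wedge: Pb − Ps = 11.)
Quantity falls by |ΔQ| = |313 − 283| = 30.
DWL = ½ · t · |ΔQ| = ½ · 11 · 30 = £165.

Deadweight loss = £165 thousand.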